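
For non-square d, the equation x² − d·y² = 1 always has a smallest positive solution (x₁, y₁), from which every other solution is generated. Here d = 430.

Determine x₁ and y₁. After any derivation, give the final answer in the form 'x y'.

√430 → a₀=20, period (1,2,1,3,1,…,2,1,40); ℓ=14 even so k=13
step 0: (20, 1)  from 20·(1,0) + (0,1)
…
step 2: (62, 3)  from 2·(21,1) + (20,1)
step 3: (83, 4)  from 1·(62,3) + (21,1)
…
step 5: (394, 19)  from 1·(311,15) + (83,4)
step 6: (2675, 129)  from 6·(394,19) + (311,15)
step 7: (21794, 1051)  from 8·(2675,129) + (394,19)
step 8: (133439, 6435)  from 6·(21794,1051) + (2675,129)
step 9: (155233, 7486)  from 1·(133439,6435) + (21794,1051)
step 10: (599138, 28893)  from 3·(155233,7486) + (133439,6435)
step 11: (754371, 36379)  from 1·(599138,28893) + (155233,7486)
step 12: (2107880, 101651)  from 2·(754371,36379) + (599138,28893)
step 13: (2862251, 138030)  from 1·(2107880,101651) + (754371,36379)
(x₁, y₁) = (2862251, 138030);  2862251² − 430·138030² = 1 ✓

2862251 138030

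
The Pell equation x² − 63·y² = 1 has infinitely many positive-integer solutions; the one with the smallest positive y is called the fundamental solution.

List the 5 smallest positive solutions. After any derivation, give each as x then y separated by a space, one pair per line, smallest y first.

8 1
127 16
2024 255
32257 4064
514088 64769

[7; 1,14] for √63; ℓ=2 ⇒ convergent index 1
step 0: (7, 1)  from 7·(1,0) + (0,1)
step 1: (8, 1)  from 1·(7,1) + (1,0)
→ (8, 1).  Check: 8²=64, 63·1²=63, difference 1.
n=2: (8,1)∘(8,1) = (8·8+63·1·1, 8·1+1·8) = (127,16)
n=3: (127,16)∘(8,1) = (8·127+63·1·16, 8·16+1·127) = (2024,255)
n=4: (2024,255)∘(8,1) = (8·2024+63·1·255, 8·255+1·2024) = (32257,4064)
n=5: (32257,4064)∘(8,1) = (8·32257+63·1·4064, 8·4064+1·32257) = (514088,64769)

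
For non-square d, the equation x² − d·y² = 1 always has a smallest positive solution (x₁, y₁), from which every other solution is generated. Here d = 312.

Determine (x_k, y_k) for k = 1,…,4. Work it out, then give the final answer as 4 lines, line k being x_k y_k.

53 3
5617 318
595349 33705
63101377 3572412

√312 → a₀=17, period (1,1,1,34); ℓ=4 even so k=3
k=0  a_k=17  p_k/q_k = 17/1
k=1  a_k=1  p_k/q_k = 18/1
k=2  a_k=1  p_k/q_k = 35/2
k=3  a_k=1  p_k/q_k = 53/3
fundamental: x₁=53, y₁=3  (since 2809 − 312·9 = 1)
n=2: (53,3)∘(53,3) = (53·53+312·3·3, 53·3+3·53) = (5617,318)
n=3: (5617,318)∘(53,3) = (53·5617+312·3·318, 53·318+3·5617) = (595349,33705)
n=4: (595349,33705)∘(53,3) = (53·595349+312·3·33705, 53·33705+3·595349) = (63101377,3572412)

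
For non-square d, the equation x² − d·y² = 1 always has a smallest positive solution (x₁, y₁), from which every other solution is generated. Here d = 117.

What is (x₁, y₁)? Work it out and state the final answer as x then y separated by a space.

d=117: √d = [10; 1,4,2,4,1,20] (ℓ=6, even), read p_5/q_5
step 0: (10, 1)  from 10·(1,0) + (0,1)
…
step 2: (54, 5)  from 4·(11,1) + (10,1)
step 3: (119, 11)  from 2·(54,5) + (11,1)
step 4: (530, 49)  from 4·(119,11) + (54,5)
step 5: (649, 60)  from 1·(530,49) + (119,11)
fundamental: x₁=649, y₁=60  (since 421201 − 117·3600 = 1)

649 60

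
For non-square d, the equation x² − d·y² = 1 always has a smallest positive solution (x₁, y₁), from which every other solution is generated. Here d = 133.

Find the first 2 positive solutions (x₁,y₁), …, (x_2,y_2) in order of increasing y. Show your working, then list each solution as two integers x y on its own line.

2588599 224460
13401689565601 1162073863080

√133 → a₀=11, period (1,1,7,5,1,…,1,1,22); ℓ=16 even so k=15
i=0: a=11 ⇒ p=11, q=1
…
i=5: a=1 ⇒ p=1061, q=92
…
i=7: a=1 ⇒ p=3010, q=261
…
i=9: a=1 ⇒ p=10979, q=952
i=10: a=1 ⇒ p=18948, q=1643
…
i=13: a=7 ⇒ p=1210008, q=104921
i=14: a=1 ⇒ p=1378591, q=119539
i=15: a=1 ⇒ p=2588599, q=224460
fundamental: x₁=2588599, y₁=224460  (since 6700844782801 − 133·50382291600 = 1)
(x_2, y_2) = (2588599·2588599 + 133·224460·224460, 2588599·224460 + 224460·2588599) = (13401689565601, 1162073863080)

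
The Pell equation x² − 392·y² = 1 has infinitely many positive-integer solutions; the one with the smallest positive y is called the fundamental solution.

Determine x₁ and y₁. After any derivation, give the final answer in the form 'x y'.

99 5

√392 = [19; 1,3,1,38, …], period ℓ=4 (even) → k=3
step 0: (19, 1)  from 19·(1,0) + (0,1)
…
step 2: (79, 4)  from 3·(20,1) + (19,1)
step 3: (99, 5)  from 1·(79,4) + (20,1)
(x₁, y₁) = (99, 5);  99² − 392·5² = 1 ✓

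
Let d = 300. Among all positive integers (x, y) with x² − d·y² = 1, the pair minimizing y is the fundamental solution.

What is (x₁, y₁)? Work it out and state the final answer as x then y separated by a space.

1351 78

√300 → a₀=17, period (3,8,3,34); ℓ=4 even so k=3
k=0  a_k=17  p_k/q_k = 17/1
k=1  a_k=3  p_k/q_k = 52/3
k=2  a_k=8  p_k/q_k = 433/25
k=3  a_k=3  p_k/q_k = 1351/78
→ (1351, 78).  Check: 1351²=1825201, 300·78²=1825200, difference 1.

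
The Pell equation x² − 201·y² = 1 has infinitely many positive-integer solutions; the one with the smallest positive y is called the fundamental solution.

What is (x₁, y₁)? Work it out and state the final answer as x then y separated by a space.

515095 36332

√201 = [14; 5,1,1,1,2,…,1,5,28, …], period ℓ=14 (even) → k=13
a_0=14:  p_0=14·1+0=14,  q_0=14·0+1=1
a_1=5:  p_1=5·14+1=71,  q_1=5·1+0=5
…
a_5=2:  p_5=2·241+156=638,  q_5=2·17+11=45
a_6=1:  p_6=1·638+241=879,  q_6=1·45+17=62
a_7=8:  p_7=8·879+638=7670,  q_7=8·62+45=541
a_8=1:  p_8=1·7670+879=8549,  q_8=1·541+62=603
a_9=2:  p_9=2·8549+7670=24768,  q_9=2·603+541=1747
a_10=1:  p_10=1·24768+8549=33317,  q_10=1·1747+603=2350
a_11=1:  p_11=1·33317+24768=58085,  q_11=1·2350+1747=4097
a_12=1:  p_12=1·58085+33317=91402,  q_12=1·4097+2350=6447
a_13=5:  p_13=5·91402+58085=515095,  q_13=5·6447+4097=36332
fundamental: x₁=515095, y₁=36332  (since 265322859025 − 201·1320014224 = 1)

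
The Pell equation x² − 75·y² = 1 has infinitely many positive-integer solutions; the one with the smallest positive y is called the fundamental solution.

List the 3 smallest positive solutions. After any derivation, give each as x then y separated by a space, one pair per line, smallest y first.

√75 = [8; 1,1,1,16, …], period ℓ=4 (even) → k=3
k=0  a_k=8  p_k/q_k = 8/1
k=1  a_k=1  p_k/q_k = 9/1
k=2  a_k=1  p_k/q_k = 17/2
k=3  a_k=1  p_k/q_k = 26/3
→ (26, 3).  Check: 26²=676, 75·3²=675, difference 1.
(26+3√75)^2 = 1351 + 156√75
(26+3√75)^3 = 70226 + 8109√75

26 3
1351 156
70226 8109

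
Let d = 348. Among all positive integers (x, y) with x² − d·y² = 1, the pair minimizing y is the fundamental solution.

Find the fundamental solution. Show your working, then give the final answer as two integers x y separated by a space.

d=348: √d = [18; 1,1,1,8,1,1,1,36] (ℓ=8, even), read p_7/q_7
k=0  a_k=18  p_k/q_k = 18/1
k=1  a_k=1  p_k/q_k = 19/1
…
k=3  a_k=1  p_k/q_k = 56/3
k=4  a_k=8  p_k/q_k = 485/26
…
k=6  a_k=1  p_k/q_k = 1026/55
k=7  a_k=1  p_k/q_k = 1567/84
(x₁, y₁) = (1567, 84);  1567² − 348·84² = 1 ✓

1567 84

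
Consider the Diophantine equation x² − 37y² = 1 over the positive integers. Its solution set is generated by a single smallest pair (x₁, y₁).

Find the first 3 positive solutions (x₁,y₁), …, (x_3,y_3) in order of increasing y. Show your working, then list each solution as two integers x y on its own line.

73 12
10657 1752
1555849 255780

d=37: √d = [6; 12] (ℓ=1, odd), read p_1/q_1
step 0: (6, 1)  from 6·(1,0) + (0,1)
step 1: (73, 12)  from 12·(6,1) + (1,0)
→ (73, 12).  Check: 73²=5329, 37·12²=5328, difference 1.
k=2:  x_2 = 73·73+37·12·12 = 10657,  y_2 = 73·12+12·73 = 1752
k=3:  x_3 = 73·10657+37·12·1752 = 1555849,  y_3 = 73·1752+12·10657 = 255780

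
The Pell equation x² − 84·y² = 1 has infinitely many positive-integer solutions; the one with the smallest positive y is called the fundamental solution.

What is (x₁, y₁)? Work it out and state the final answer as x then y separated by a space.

55 6

d=84: √d = [9; 6,18] (ℓ=2, even), read p_1/q_1
i=0: a=9 ⇒ p=9, q=1
i=1: a=6 ⇒ p=55, q=6
(x₁, y₁) = (55, 6);  55² − 84·6² = 1 ✓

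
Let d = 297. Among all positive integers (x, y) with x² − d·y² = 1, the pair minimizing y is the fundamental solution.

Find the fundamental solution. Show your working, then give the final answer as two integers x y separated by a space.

48599 2820

√297 = [17; 4,3,1,1,2,1,1,3,4,34, …], period ℓ=10 (even) → k=9
step 0: (17, 1)  from 17·(1,0) + (0,1)
…
step 2: (224, 13)  from 3·(69,4) + (17,1)
…
step 5: (1327, 77)  from 2·(517,30) + (293,17)
…
step 7: (3171, 184)  from 1·(1844,107) + (1327,77)
step 8: (11357, 659)  from 3·(3171,184) + (1844,107)
step 9: (48599, 2820)  from 4·(11357,659) + (3171,184)
fundamental: x₁=48599, y₁=2820  (since 2361862801 − 297·7952400 = 1)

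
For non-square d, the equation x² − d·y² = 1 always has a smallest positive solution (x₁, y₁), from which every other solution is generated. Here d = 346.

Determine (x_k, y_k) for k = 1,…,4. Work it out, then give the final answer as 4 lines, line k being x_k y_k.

17299 930
598510801 32176140
20707276675699 1113230090790
716430357827323201 38515534648976280

[18; 1,1,1,1,36] for √346; ℓ=5 ⇒ convergent index 9
k=0  a_k=18  p_k/q_k = 18/1
k=1  a_k=1  p_k/q_k = 19/1
…
k=5  a_k=36  p_k/q_k = 3404/183
…
k=8  a_k=1  p_k/q_k = 10398/559
k=9  a_k=1  p_k/q_k = 17299/930
fundamental: x₁=17299, y₁=930  (since 299255401 − 346·864900 = 1)
(17299+930√346)^2 = 598510801 + 32176140√346
(17299+930√346)^3 = 20707276675699 + 1113230090790√346
(17299+930√346)^4 = 716430357827323201 + 38515534648976280√346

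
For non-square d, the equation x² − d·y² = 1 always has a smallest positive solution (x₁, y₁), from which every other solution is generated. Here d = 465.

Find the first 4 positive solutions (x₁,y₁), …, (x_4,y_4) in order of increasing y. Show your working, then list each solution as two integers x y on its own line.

d=465: √d = [21; 1,1,3,2,2,2,3,1,1,42] (ℓ=10, even), read p_9/q_9
step 0: (21, 1)  from 21·(1,0) + (0,1)
…
step 2: (43, 2)  from 1·(22,1) + (21,1)
…
step 5: (841, 39)  from 2·(345,16) + (151,7)
…
step 8: (8949, 415)  from 1·(6922,321) + (2027,94)
step 9: (15871, 736)  from 1·(8949,415) + (6922,321)
→ (15871, 736).  Check: 15871²=251888641, 465·736²=251888640, difference 1.
(x_2, y_2) = (15871·15871 + 465·736·736, 15871·736 + 736·15871) = (503777281, 23362112)
(x_3, y_3) = (15871·503777281 + 465·736·23362112, 15871·23362112 + 736·503777281) = (15990898437631, 741560158368)
(x_4, y_4) = (15871·15990898437631 + 465·736·741560158368, 15871·741560158368 + 736·15990898437631) = (507583097703505921, 23538602523554944)

15871 736
503777281 23362112
15990898437631 741560158368
507583097703505921 23538602523554944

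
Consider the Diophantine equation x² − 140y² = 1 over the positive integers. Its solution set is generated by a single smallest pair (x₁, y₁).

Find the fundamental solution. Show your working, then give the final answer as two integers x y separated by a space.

71 6

√140 → a₀=11, period (1,4,1,22); ℓ=4 even so k=3
a_0=11:  p_0=11·1+0=11,  q_0=11·0+1=1
a_1=1:  p_1=1·11+1=12,  q_1=1·1+0=1
a_2=4:  p_2=4·12+11=59,  q_2=4·1+1=5
a_3=1:  p_3=1·59+12=71,  q_3=1·5+1=6
→ (71, 6).  Check: 71²=5041, 140·6²=5040, difference 1.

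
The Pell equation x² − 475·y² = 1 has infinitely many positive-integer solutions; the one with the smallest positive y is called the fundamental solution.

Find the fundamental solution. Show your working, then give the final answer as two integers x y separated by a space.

57799 2652

√475 = [21; 1,3,1,6,2,6,1,3,1,42, …], period ℓ=10 (even) → k=9
a_0=21:  p_0=21·1+0=21,  q_0=21·0+1=1
a_1=1:  p_1=1·21+1=22,  q_1=1·1+0=1
…
a_3=1:  p_3=1·87+22=109,  q_3=1·4+1=5
…
a_5=2:  p_5=2·741+109=1591,  q_5=2·34+5=73
a_6=6:  p_6=6·1591+741=10287,  q_6=6·73+34=472
a_7=1:  p_7=1·10287+1591=11878,  q_7=1·472+73=545
a_8=3:  p_8=3·11878+10287=45921,  q_8=3·545+472=2107
a_9=1:  p_9=1·45921+11878=57799,  q_9=1·2107+545=2652
(x₁, y₁) = (57799, 2652);  57799² − 475·2652² = 1 ✓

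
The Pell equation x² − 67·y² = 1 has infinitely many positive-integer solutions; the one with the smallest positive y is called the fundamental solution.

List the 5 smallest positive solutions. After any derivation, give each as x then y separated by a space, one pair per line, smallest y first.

√67 → a₀=8, period (5,2,1,1,7,1,1,2,5,16); ℓ=10 even so k=9
step 0: (8, 1)  from 8·(1,0) + (0,1)
step 1: (41, 5)  from 5·(8,1) + (1,0)
step 2: (90, 11)  from 2·(41,5) + (8,1)
…
step 4: (221, 27)  from 1·(131,16) + (90,11)
step 5: (1678, 205)  from 7·(221,27) + (131,16)
step 6: (1899, 232)  from 1·(1678,205) + (221,27)
step 7: (3577, 437)  from 1·(1899,232) + (1678,205)
step 8: (9053, 1106)  from 2·(3577,437) + (1899,232)
step 9: (48842, 5967)  from 5·(9053,1106) + (3577,437)
(x₁, y₁) = (48842, 5967);  48842² − 67·5967² = 1 ✓
k=2:  x_2 = 48842·48842+67·5967·5967 = 4771081927,  y_2 = 48842·5967+5967·48842 = 582880428
k=3:  x_3 = 48842·4771081927+67·5967·582880428 = 466058366908226,  y_3 = 48842·582880428+5967·4771081927 = 56938091722785
k=4:  x_4 = 48842·466058366908226+67·5967·56938091722785 = 45526445508292066657,  y_4 = 48842·56938091722785+5967·466058366908226 = 5561940551265649512
k=5:  x_5 = 48842·45526445508292066657+67·5967·5561940551265649512 = 4447205302565943872414162,  y_5 = 48842·5561940551265649512+5967·45526445508292066657 = 543312600752895615207423

48842 5967
4771081927 582880428
466058366908226 56938091722785
45526445508292066657 5561940551265649512
4447205302565943872414162 543312600752895615207423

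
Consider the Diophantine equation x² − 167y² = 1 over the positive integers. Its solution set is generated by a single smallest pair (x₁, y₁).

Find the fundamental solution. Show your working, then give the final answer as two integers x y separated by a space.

√167 → a₀=12, period (1,11,1,24); ℓ=4 even so k=3
step 0: (12, 1)  from 12·(1,0) + (0,1)
…
step 2: (155, 12)  from 11·(13,1) + (12,1)
step 3: (168, 13)  from 1·(155,12) + (13,1)
→ (168, 13).  Check: 168²=28224, 167·13²=28223, difference 1.

168 13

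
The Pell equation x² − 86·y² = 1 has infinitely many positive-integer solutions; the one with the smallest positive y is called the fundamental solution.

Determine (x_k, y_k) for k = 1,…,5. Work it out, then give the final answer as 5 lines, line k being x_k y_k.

d=86: √d = [9; 3,1,1,1,8,1,1,1,3,18] (ℓ=10, even), read p_9/q_9
step 0: (9, 1)  from 9·(1,0) + (0,1)
…
step 2: (37, 4)  from 1·(28,3) + (9,1)
…
step 8: (2847, 307)  from 1·(1864,201) + (983,106)
step 9: (10405, 1122)  from 3·(2847,307) + (1864,201)
(x₁, y₁) = (10405, 1122);  10405² − 86·1122² = 1 ✓
(10405+1122√86)^2 = 216528049 + 23348820√86
(10405+1122√86)^3 = 4505948689285 + 485888943078√86
(10405+1122√86)^4 = 93768792007492801 + 10111348882104360√86
(10405+1122√86)^5 = 1951328557169976499525 + 210417169750702788522√86

10405 1122
216528049 23348820
4505948689285 485888943078
93768792007492801 10111348882104360
1951328557169976499525 210417169750702788522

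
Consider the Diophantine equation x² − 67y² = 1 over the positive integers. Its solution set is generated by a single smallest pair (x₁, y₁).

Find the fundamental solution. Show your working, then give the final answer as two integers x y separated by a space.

[8; 5,2,1,1,7,1,1,2,5,16] for √67; ℓ=10 ⇒ convergent index 9
k=0  a_k=8  p_k/q_k = 8/1
k=1  a_k=5  p_k/q_k = 41/5
k=2  a_k=2  p_k/q_k = 90/11
k=3  a_k=1  p_k/q_k = 131/16
…
k=5  a_k=7  p_k/q_k = 1678/205
k=6  a_k=1  p_k/q_k = 1899/232
k=7  a_k=1  p_k/q_k = 3577/437
k=8  a_k=2  p_k/q_k = 9053/1106
k=9  a_k=5  p_k/q_k = 48842/5967
(x₁, y₁) = (48842, 5967);  48842² − 67·5967² = 1 ✓

48842 5967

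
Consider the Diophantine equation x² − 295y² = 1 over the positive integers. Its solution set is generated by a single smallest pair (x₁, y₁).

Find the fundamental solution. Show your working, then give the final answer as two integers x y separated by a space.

√295 = [17; 5,1,2,3,2,6,2,3,2,1,5,34, …], period ℓ=12 (even) → k=11
step 0: (17, 1)  from 17·(1,0) + (0,1)
…
step 2: (103, 6)  from 1·(86,5) + (17,1)
step 3: (292, 17)  from 2·(103,6) + (86,5)
step 4: (979, 57)  from 3·(292,17) + (103,6)
…
step 6: (14479, 843)  from 6·(2250,131) + (979,57)
step 7: (31208, 1817)  from 2·(14479,843) + (2250,131)
…
step 9: (247414, 14405)  from 2·(108103,6294) + (31208,1817)
step 10: (355517, 20699)  from 1·(247414,14405) + (108103,6294)
step 11: (2024999, 117900)  from 5·(355517,20699) + (247414,14405)
fundamental: x₁=2024999, y₁=117900  (since 4100620950001 − 295·13900410000 = 1)

2024999 117900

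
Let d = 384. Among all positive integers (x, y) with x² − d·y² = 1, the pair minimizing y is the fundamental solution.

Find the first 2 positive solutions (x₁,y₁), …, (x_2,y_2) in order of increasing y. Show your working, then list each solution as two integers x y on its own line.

√384 → a₀=19, period (1,1,2,9,2,1,1,38); ℓ=8 even so k=7
step 0: (19, 1)  from 19·(1,0) + (0,1)
…
step 2: (39, 2)  from 1·(20,1) + (19,1)
…
step 6: (2861, 146)  from 1·(1940,99) + (921,47)
step 7: (4801, 245)  from 1·(2861,146) + (1940,99)
fundamental: x₁=4801, y₁=245  (since 23049601 − 384·60025 = 1)
n=2: (4801,245)∘(4801,245) = (4801·4801+384·245·245, 4801·245+245·4801) = (46099201,2352490)

4801 245
46099201 2352490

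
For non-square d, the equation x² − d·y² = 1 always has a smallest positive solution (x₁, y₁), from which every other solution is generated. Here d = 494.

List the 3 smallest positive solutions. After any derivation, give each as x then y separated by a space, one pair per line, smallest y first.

[22; 4,2,2,1,2,1,2,2,4,44] for √494; ℓ=10 ⇒ convergent index 9
step 0: (22, 1)  from 22·(1,0) + (0,1)
…
step 2: (200, 9)  from 2·(89,4) + (22,1)
…
step 5: (1867, 84)  from 2·(689,31) + (489,22)
step 6: (2556, 115)  from 1·(1867,84) + (689,31)
…
step 8: (16514, 743)  from 2·(6979,314) + (2556,115)
step 9: (73035, 3286)  from 4·(16514,743) + (6979,314)
(x₁, y₁) = (73035, 3286);  73035² − 494·3286² = 1 ✓
k=2:  x_2 = 73035·73035+494·3286·3286 = 10668222449,  y_2 = 73035·3286+3286·73035 = 479986020
k=3:  x_3 = 73035·10668222449+494·3286·479986020 = 1558307253052395,  y_3 = 73035·479986020+3286·10668222449 = 70111557938114

73035 3286
10668222449 479986020
1558307253052395 70111557938114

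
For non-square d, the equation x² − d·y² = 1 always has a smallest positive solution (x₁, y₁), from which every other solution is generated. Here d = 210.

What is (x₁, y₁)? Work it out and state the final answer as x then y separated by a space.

29 2

d=210: √d = [14; 2,28] (ℓ=2, even), read p_1/q_1
step 0: (14, 1)  from 14·(1,0) + (0,1)
step 1: (29, 2)  from 2·(14,1) + (1,0)
(x₁, y₁) = (29, 2);  29² − 210·2² = 1 ✓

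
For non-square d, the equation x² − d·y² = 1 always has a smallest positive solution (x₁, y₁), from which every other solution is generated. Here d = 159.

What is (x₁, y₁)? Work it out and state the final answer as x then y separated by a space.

[12; 1,1,1,1,3,1,1,1,1,24] for √159; ℓ=10 ⇒ convergent index 9
k=0  a_k=12  p_k/q_k = 12/1
k=1  a_k=1  p_k/q_k = 13/1
k=2  a_k=1  p_k/q_k = 25/2
…
k=4  a_k=1  p_k/q_k = 63/5
k=5  a_k=3  p_k/q_k = 227/18
k=6  a_k=1  p_k/q_k = 290/23
k=7  a_k=1  p_k/q_k = 517/41
k=8  a_k=1  p_k/q_k = 807/64
k=9  a_k=1  p_k/q_k = 1324/105
→ (1324, 105).  Check: 1324²=1752976, 159·105²=1752975, difference 1.

1324 105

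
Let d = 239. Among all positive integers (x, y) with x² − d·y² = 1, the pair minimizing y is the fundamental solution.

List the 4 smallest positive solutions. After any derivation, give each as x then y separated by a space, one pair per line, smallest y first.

[15; 2,5,1,2,4,15,4,2,1,5,2,30] for √239; ℓ=12 ⇒ convergent index 11
i=0: a=15 ⇒ p=15, q=1
i=1: a=2 ⇒ p=31, q=2
i=2: a=5 ⇒ p=170, q=11
i=3: a=1 ⇒ p=201, q=13
i=4: a=2 ⇒ p=572, q=37
i=5: a=4 ⇒ p=2489, q=161
i=6: a=15 ⇒ p=37907, q=2452
i=7: a=4 ⇒ p=154117, q=9969
i=8: a=2 ⇒ p=346141, q=22390
i=9: a=1 ⇒ p=500258, q=32359
i=10: a=5 ⇒ p=2847431, q=184185
i=11: a=2 ⇒ p=6195120, q=400729
→ (6195120, 400729).  Check: 6195120²=38379511814400, 239·400729²=38379511814399, difference 1.
k=2:  x_2 = 6195120·6195120+239·400729·400729 = 76759023628799,  y_2 = 6195120·400729+400729·6195120 = 4965128484960
k=3:  x_3 = 6195120·76759023628799+239·400729·4965128484960 = 951062724926484326640,  y_3 = 6195120·4965128484960+400729·76759023628799 = 61519133559490389671
k=4:  x_4 = 6195120·951062724926484326640+239·400729·61519133559490389671 = 11783895416893046404284364801,  y_4 = 6195120·61519133559490389671+400729·951062724926484326640 = 762236829394135240588726080

6195120 400729
76759023628799 4965128484960
951062724926484326640 61519133559490389671
11783895416893046404284364801 762236829394135240588726080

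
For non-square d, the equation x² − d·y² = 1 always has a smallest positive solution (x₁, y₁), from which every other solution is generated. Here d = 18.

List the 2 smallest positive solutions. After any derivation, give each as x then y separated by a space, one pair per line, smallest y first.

17 4
577 136

[4; 4,8] for √18; ℓ=2 ⇒ convergent index 1
step 0: (4, 1)  from 4·(1,0) + (0,1)
step 1: (17, 4)  from 4·(4,1) + (1,0)
fundamental: x₁=17, y₁=4  (since 289 − 18·16 = 1)
(17+4√18)^2 = 577 + 136√18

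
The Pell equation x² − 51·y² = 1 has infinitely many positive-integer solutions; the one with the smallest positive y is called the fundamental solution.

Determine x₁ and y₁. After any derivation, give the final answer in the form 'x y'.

50 7

[7; 7,14] for √51; ℓ=2 ⇒ convergent index 1
k=0  a_k=7  p_k/q_k = 7/1
k=1  a_k=7  p_k/q_k = 50/7
→ (50, 7).  Check: 50²=2500, 51·7²=2499, difference 1.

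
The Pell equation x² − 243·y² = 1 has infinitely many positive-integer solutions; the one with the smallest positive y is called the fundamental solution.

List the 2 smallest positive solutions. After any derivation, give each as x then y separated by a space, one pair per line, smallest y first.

70226 4505
9863382151 632736260

d=243: √d = [15; 1,1,2,3,15,3,2,1,1,30] (ℓ=10, even), read p_9/q_9
k=0  a_k=15  p_k/q_k = 15/1
k=1  a_k=1  p_k/q_k = 16/1
k=2  a_k=1  p_k/q_k = 31/2
…
k=4  a_k=3  p_k/q_k = 265/17
k=5  a_k=15  p_k/q_k = 4053/260
k=6  a_k=3  p_k/q_k = 12424/797
k=7  a_k=2  p_k/q_k = 28901/1854
k=8  a_k=1  p_k/q_k = 41325/2651
k=9  a_k=1  p_k/q_k = 70226/4505
fundamental: x₁=70226, y₁=4505  (since 4931691076 − 243·20295025 = 1)
k=2:  x_2 = 70226·70226+243·4505·4505 = 9863382151,  y_2 = 70226·4505+4505·70226 = 632736260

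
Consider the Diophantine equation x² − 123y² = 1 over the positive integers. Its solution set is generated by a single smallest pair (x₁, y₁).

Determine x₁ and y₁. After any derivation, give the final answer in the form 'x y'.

√123 → a₀=11, period (11,22); ℓ=2 even so k=1
i=0: a=11 ⇒ p=11, q=1
i=1: a=11 ⇒ p=122, q=11
→ (122, 11).  Check: 122²=14884, 123·11²=14883, difference 1.

122 11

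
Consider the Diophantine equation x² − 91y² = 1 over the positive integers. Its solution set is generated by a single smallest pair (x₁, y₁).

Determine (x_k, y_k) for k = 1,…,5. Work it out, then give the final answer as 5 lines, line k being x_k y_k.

√91 = [9; 1,1,5,1,5,1,1,18, …], period ℓ=8 (even) → k=7
a_0=9:  p_0=9·1+0=9,  q_0=9·0+1=1
…
a_3=5:  p_3=5·19+10=105,  q_3=5·2+1=11
…
a_5=5:  p_5=5·124+105=725,  q_5=5·13+11=76
a_6=1:  p_6=1·725+124=849,  q_6=1·76+13=89
a_7=1:  p_7=1·849+725=1574,  q_7=1·89+76=165
fundamental: x₁=1574, y₁=165  (since 2477476 − 91·27225 = 1)
(x_2, y_2) = (1574·1574 + 91·165·165, 1574·165 + 165·1574) = (4954951, 519420)
(x_3, y_3) = (1574·4954951 + 91·165·519420, 1574·519420 + 165·4954951) = (15598184174, 1635133995)
(x_4, y_4) = (1574·15598184174 + 91·165·1635133995, 1574·1635133995 + 165·15598184174) = (49103078824801, 5147401296840)
(x_5, y_5) = (1574·49103078824801 + 91·165·5147401296840, 1574·5147401296840 + 165·49103078824801) = (154576476542289374, 16204017647318325)

1574 165
4954951 519420
15598184174 1635133995
49103078824801 5147401296840
154576476542289374 16204017647318325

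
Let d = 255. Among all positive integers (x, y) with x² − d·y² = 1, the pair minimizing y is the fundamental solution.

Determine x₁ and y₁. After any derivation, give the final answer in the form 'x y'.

16 1

√255 → a₀=15, period (1,30); ℓ=2 even so k=1
k=0  a_k=15  p_k/q_k = 15/1
k=1  a_k=1  p_k/q_k = 16/1
→ (16, 1).  Check: 16²=256, 255·1²=255, difference 1.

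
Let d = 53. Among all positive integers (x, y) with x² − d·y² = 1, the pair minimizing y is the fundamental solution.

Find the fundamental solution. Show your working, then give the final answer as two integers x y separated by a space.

66249 9100

√53 → a₀=7, period (3,1,1,3,14); ℓ=5 odd so k=9
step 0: (7, 1)  from 7·(1,0) + (0,1)
…
step 4: (182, 25)  from 3·(51,7) + (29,4)
…
step 6: (7979, 1096)  from 3·(2599,357) + (182,25)
…
step 8: (18557, 2549)  from 1·(10578,1453) + (7979,1096)
step 9: (66249, 9100)  from 3·(18557,2549) + (10578,1453)
(x₁, y₁) = (66249, 9100);  66249² − 53·9100² = 1 ✓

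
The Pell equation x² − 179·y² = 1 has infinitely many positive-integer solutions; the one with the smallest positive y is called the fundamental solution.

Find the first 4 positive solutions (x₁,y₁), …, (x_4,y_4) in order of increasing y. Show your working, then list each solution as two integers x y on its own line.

4190210 313191
35115719688199 2624672120220
294284479589372473370 21995854729733779209
2466227538440333747559727201 184334500894152933286567560

√179 = [13; 2,1,1,1,3,…,1,2,26, …], period ℓ=14 (even) → k=13
step 0: (13, 1)  from 13·(1,0) + (0,1)
step 1: (27, 2)  from 2·(13,1) + (1,0)
step 2: (40, 3)  from 1·(27,2) + (13,1)
step 3: (67, 5)  from 1·(40,3) + (27,2)
step 4: (107, 8)  from 1·(67,5) + (40,3)
step 5: (388, 29)  from 3·(107,8) + (67,5)
step 6: (2047, 153)  from 5·(388,29) + (107,8)
…
step 8: (137042, 10243)  from 5·(26999,2018) + (2047,153)
step 9: (438125, 32747)  from 3·(137042,10243) + (26999,2018)
step 10: (575167, 42990)  from 1·(438125,32747) + (137042,10243)
…
step 12: (1588459, 118727)  from 1·(1013292,75737) + (575167,42990)
step 13: (4190210, 313191)  from 2·(1588459,118727) + (1013292,75737)
(x₁, y₁) = (4190210, 313191);  4190210² − 179·313191² = 1 ✓
n=2: (4190210,313191)∘(4190210,313191) = (4190210·4190210+179·313191·313191, 4190210·313191+313191·4190210) = (35115719688199,2624672120220)
n=3: (35115719688199,2624672120220)∘(4190210,313191) = (4190210·35115719688199+179·313191·2624672120220, 4190210·2624672120220+313191·35115719688199) = (294284479589372473370,21995854729733779209)
n=4: (294284479589372473370,21995854729733779209)∘(4190210,313191) = (4190210·294284479589372473370+179·313191·21995854729733779209, 4190210·21995854729733779209+313191·294284479589372473370) = (2466227538440333747559727201,184334500894152933286567560)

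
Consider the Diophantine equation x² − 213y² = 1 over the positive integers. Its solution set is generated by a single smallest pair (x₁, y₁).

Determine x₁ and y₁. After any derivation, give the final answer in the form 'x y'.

√213 → a₀=14, period (1,1,2,6,1,8,1,6,2,1,1,28); ℓ=12 even so k=11
k=0  a_k=14  p_k/q_k = 14/1
…
k=4  a_k=6  p_k/q_k = 467/32
…
k=7  a_k=1  p_k/q_k = 5327/365
k=8  a_k=6  p_k/q_k = 36749/2518
k=9  a_k=2  p_k/q_k = 78825/5401
k=10  a_k=1  p_k/q_k = 115574/7919
k=11  a_k=1  p_k/q_k = 194399/13320
→ (194399, 13320).  Check: 194399²=37790971201, 213·13320²=37790971200, difference 1.

194399 13320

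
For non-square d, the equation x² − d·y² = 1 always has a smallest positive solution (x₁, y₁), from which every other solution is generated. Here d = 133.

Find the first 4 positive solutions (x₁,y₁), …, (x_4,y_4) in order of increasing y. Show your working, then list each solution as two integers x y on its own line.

2588599 224460
13401689565601 1162073863080
69383200415647777399 6016286479789825380
359210566425477440164982401 31147506330593762303822160

√133 = [11; 1,1,7,5,1,…,1,1,22, …], period ℓ=16 (even) → k=15
k=0  a_k=11  p_k/q_k = 11/1
k=1  a_k=1  p_k/q_k = 12/1
k=2  a_k=1  p_k/q_k = 23/2
…
k=4  a_k=5  p_k/q_k = 888/77
k=5  a_k=1  p_k/q_k = 1061/92
…
k=8  a_k=2  p_k/q_k = 7969/691
…
k=10  a_k=1  p_k/q_k = 18948/1643
k=11  a_k=1  p_k/q_k = 29927/2595
k=12  a_k=5  p_k/q_k = 168583/14618
k=13  a_k=7  p_k/q_k = 1210008/104921
k=14  a_k=1  p_k/q_k = 1378591/119539
k=15  a_k=1  p_k/q_k = 2588599/224460
(x₁, y₁) = (2588599, 224460);  2588599² − 133·224460² = 1 ✓
(2588599+224460√133)^2 = 13401689565601 + 1162073863080√133
(2588599+224460√133)^3 = 69383200415647777399 + 6016286479789825380√133
(2588599+224460√133)^4 = 359210566425477440164982401 + 31147506330593762303822160√133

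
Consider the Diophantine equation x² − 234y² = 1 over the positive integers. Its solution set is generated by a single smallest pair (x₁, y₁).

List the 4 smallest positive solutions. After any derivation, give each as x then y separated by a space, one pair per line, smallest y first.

d=234: √d = [15; 3,2,1,2,1,2,3,30] (ℓ=8, even), read p_7/q_7
k=0  a_k=15  p_k/q_k = 15/1
…
k=6  a_k=2  p_k/q_k = 1545/101
k=7  a_k=3  p_k/q_k = 5201/340
(x₁, y₁) = (5201, 340);  5201² − 234·340² = 1 ✓
(x_2, y_2) = (5201·5201 + 234·340·340, 5201·340 + 340·5201) = (54100801, 3536680)
(x_3, y_3) = (5201·54100801 + 234·340·3536680, 5201·3536680 + 340·54100801) = (562756526801, 36788545020)
(x_4, y_4) = (5201·562756526801 + 234·340·36788545020, 5201·36788545020 + 340·562756526801) = (5853793337683201, 382674441761360)

5201 340
54100801 3536680
562756526801 36788545020
5853793337683201 382674441761360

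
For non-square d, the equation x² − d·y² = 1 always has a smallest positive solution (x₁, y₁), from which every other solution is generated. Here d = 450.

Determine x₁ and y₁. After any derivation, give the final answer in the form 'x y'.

19601 924

d=450: √d = [21; 4,1,2,4,2,1,4,42] (ℓ=8, even), read p_7/q_7
i=0: a=21 ⇒ p=21, q=1
i=1: a=4 ⇒ p=85, q=4
i=2: a=1 ⇒ p=106, q=5
i=3: a=2 ⇒ p=297, q=14
i=4: a=4 ⇒ p=1294, q=61
…
i=6: a=1 ⇒ p=4179, q=197
i=7: a=4 ⇒ p=19601, q=924
(x₁, y₁) = (19601, 924);  19601² − 450·924² = 1 ✓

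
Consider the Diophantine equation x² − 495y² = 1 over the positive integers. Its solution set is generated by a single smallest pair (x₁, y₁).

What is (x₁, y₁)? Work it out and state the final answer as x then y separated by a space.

89 4

[22; 4,44] for √495; ℓ=2 ⇒ convergent index 1
k=0  a_k=22  p_k/q_k = 22/1
k=1  a_k=4  p_k/q_k = 89/4
fundamental: x₁=89, y₁=4  (since 7921 − 495·16 = 1)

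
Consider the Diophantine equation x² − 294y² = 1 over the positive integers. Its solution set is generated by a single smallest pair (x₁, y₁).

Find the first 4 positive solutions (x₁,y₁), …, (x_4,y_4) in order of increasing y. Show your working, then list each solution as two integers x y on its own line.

√294 = [17; 6,1,4,1,6,34, …], period ℓ=6 (even) → k=5
step 0: (17, 1)  from 17·(1,0) + (0,1)
…
step 3: (583, 34)  from 4·(120,7) + (103,6)
step 4: (703, 41)  from 1·(583,34) + (120,7)
step 5: (4801, 280)  from 6·(703,41) + (583,34)
→ (4801, 280).  Check: 4801²=23049601, 294·280²=23049600, difference 1.
k=2:  x_2 = 4801·4801+294·280·280 = 46099201,  y_2 = 4801·280+280·4801 = 2688560
k=3:  x_3 = 4801·46099201+294·280·2688560 = 442644523201,  y_3 = 4801·2688560+280·46099201 = 25815552840
k=4:  x_4 = 4801·442644523201+294·280·25815552840 = 4250272665676801,  y_4 = 4801·25815552840+280·442644523201 = 247880935681120

4801 280
46099201 2688560
442644523201 25815552840
4250272665676801 247880935681120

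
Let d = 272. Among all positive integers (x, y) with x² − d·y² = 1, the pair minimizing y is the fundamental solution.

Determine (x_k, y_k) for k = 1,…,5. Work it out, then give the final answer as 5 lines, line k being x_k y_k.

33 2
2177 132
143649 8710
9478657 574728
625447713 37923338

[16; 2,32] for √272; ℓ=2 ⇒ convergent index 1
k=0  a_k=16  p_k/q_k = 16/1
k=1  a_k=2  p_k/q_k = 33/2
(x₁, y₁) = (33, 2);  33² − 272·2² = 1 ✓
n=2: (33,2)∘(33,2) = (33·33+272·2·2, 33·2+2·33) = (2177,132)
n=3: (2177,132)∘(33,2) = (33·2177+272·2·132, 33·132+2·2177) = (143649,8710)
n=4: (143649,8710)∘(33,2) = (33·143649+272·2·8710, 33·8710+2·143649) = (9478657,574728)
n=5: (9478657,574728)∘(33,2) = (33·9478657+272·2·574728, 33·574728+2·9478657) = (625447713,37923338)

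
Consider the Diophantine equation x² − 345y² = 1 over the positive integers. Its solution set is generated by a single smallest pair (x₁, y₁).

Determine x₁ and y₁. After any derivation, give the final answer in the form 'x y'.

6761 364

√345 = [18; 1,1,2,1,6,1,2,1,1,36, …], period ℓ=10 (even) → k=9
k=0  a_k=18  p_k/q_k = 18/1
k=1  a_k=1  p_k/q_k = 19/1
k=2  a_k=1  p_k/q_k = 37/2
…
k=4  a_k=1  p_k/q_k = 130/7
k=5  a_k=6  p_k/q_k = 873/47
k=6  a_k=1  p_k/q_k = 1003/54
k=7  a_k=2  p_k/q_k = 2879/155
k=8  a_k=1  p_k/q_k = 3882/209
k=9  a_k=1  p_k/q_k = 6761/364
(x₁, y₁) = (6761, 364);  6761² − 345·364² = 1 ✓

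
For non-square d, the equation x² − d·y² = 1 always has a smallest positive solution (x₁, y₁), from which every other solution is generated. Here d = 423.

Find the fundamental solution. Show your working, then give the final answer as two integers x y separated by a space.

√423 → a₀=20, period (1,1,3,4,3,1,1,40); ℓ=8 even so k=7
a_0=20:  p_0=20·1+0=20,  q_0=20·0+1=1
a_1=1:  p_1=1·20+1=21,  q_1=1·1+0=1
a_2=1:  p_2=1·21+20=41,  q_2=1·1+1=2
…
a_4=4:  p_4=4·144+41=617,  q_4=4·7+2=30
a_5=3:  p_5=3·617+144=1995,  q_5=3·30+7=97
a_6=1:  p_6=1·1995+617=2612,  q_6=1·97+30=127
a_7=1:  p_7=1·2612+1995=4607,  q_7=1·127+97=224
→ (4607, 224).  Check: 4607²=21224449, 423·224²=21224448, difference 1.

4607 224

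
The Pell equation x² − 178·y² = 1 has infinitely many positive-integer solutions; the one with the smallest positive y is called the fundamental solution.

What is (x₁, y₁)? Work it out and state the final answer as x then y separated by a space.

√178 = [13; 2,1,12,1,2,26, …], period ℓ=6 (even) → k=5
k=0  a_k=13  p_k/q_k = 13/1
k=1  a_k=2  p_k/q_k = 27/2
k=2  a_k=1  p_k/q_k = 40/3
k=3  a_k=12  p_k/q_k = 507/38
k=4  a_k=1  p_k/q_k = 547/41
k=5  a_k=2  p_k/q_k = 1601/120
(x₁, y₁) = (1601, 120);  1601² − 178·120² = 1 ✓

1601 120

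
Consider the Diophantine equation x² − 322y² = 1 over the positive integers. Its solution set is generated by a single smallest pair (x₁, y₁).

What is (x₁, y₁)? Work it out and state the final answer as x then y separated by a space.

d=322: √d = [17; 1,16,1,34] (ℓ=4, even), read p_3/q_3
step 0: (17, 1)  from 17·(1,0) + (0,1)
…
step 2: (305, 17)  from 16·(18,1) + (17,1)
step 3: (323, 18)  from 1·(305,17) + (18,1)
(x₁, y₁) = (323, 18);  323² − 322·18² = 1 ✓

323 18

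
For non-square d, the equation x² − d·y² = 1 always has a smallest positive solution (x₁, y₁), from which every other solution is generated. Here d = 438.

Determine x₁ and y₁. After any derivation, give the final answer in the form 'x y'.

293 14

d=438: √d = [20; 1,12,1,40] (ℓ=4, even), read p_3/q_3
k=0  a_k=20  p_k/q_k = 20/1
…
k=2  a_k=12  p_k/q_k = 272/13
k=3  a_k=1  p_k/q_k = 293/14
fundamental: x₁=293, y₁=14  (since 85849 − 438·196 = 1)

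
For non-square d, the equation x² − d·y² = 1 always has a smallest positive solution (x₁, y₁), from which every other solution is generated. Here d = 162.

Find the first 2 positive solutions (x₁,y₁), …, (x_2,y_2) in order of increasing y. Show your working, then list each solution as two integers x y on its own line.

19601 1540
768398401 60371080

d=162: √d = [12; 1,2,1,2,12,2,1,2,1,24] (ℓ=10, even), read p_9/q_9
k=0  a_k=12  p_k/q_k = 12/1
…
k=4  a_k=2  p_k/q_k = 140/11
k=5  a_k=12  p_k/q_k = 1731/136
…
k=7  a_k=1  p_k/q_k = 5333/419
k=8  a_k=2  p_k/q_k = 14268/1121
k=9  a_k=1  p_k/q_k = 19601/1540
(x₁, y₁) = (19601, 1540);  19601² − 162·1540² = 1 ✓
k=2:  x_2 = 19601·19601+162·1540·1540 = 768398401,  y_2 = 19601·1540+1540·19601 = 60371080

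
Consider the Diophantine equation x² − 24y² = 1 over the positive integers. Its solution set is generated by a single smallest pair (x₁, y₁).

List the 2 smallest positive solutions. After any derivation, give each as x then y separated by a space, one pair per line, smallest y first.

5 1
49 10

√24 = [4; 1,8, …], period ℓ=2 (even) → k=1
i=0: a=4 ⇒ p=4, q=1
i=1: a=1 ⇒ p=5, q=1
→ (5, 1).  Check: 5²=25, 24·1²=24, difference 1.
(x_2, y_2) = (5·5 + 24·1·1, 5·1 + 1·5) = (49, 10)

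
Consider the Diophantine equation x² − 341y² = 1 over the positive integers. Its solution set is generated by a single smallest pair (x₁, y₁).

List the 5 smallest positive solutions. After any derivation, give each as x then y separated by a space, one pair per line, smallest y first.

√341 = [18; 2,6,1,8,2,…,6,2,36, …], period ℓ=14 (even) → k=13
i=0: a=18 ⇒ p=18, q=1
i=1: a=2 ⇒ p=37, q=2
…
i=3: a=1 ⇒ p=277, q=15
…
i=7: a=2 ⇒ p=20479, q=1109
…
i=10: a=8 ⇒ p=641940, q=34763
i=11: a=1 ⇒ p=718667, q=38918
i=12: a=6 ⇒ p=4953942, q=268271
i=13: a=2 ⇒ p=10626551, q=575460
fundamental: x₁=10626551, y₁=575460  (since 112923586155601 − 341·331154211600 = 1)
(10626551+575460√341)^2 = 225847172311201 + 12230310076920√341
(10626551+575460√341)^3 = 4799952989541519968951 + 259932027556408030380√341
(10626551+575460√341)^4 = 102013890481930631287980124801 + 5524361894723138392975161840√341
(10626551+575460√341)^5 = 2168111619829296063734843424848413751 + 117409826833463862093989641643997300√341

10626551 575460
225847172311201 12230310076920
4799952989541519968951 259932027556408030380
102013890481930631287980124801 5524361894723138392975161840
2168111619829296063734843424848413751 117409826833463862093989641643997300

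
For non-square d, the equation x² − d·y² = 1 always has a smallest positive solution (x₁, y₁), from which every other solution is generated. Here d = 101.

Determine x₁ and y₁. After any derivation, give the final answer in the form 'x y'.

√101 → a₀=10, period (20); ℓ=1 odd so k=1
i=0: a=10 ⇒ p=10, q=1
i=1: a=20 ⇒ p=201, q=20
(x₁, y₁) = (201, 20);  201² − 101·20² = 1 ✓

201 20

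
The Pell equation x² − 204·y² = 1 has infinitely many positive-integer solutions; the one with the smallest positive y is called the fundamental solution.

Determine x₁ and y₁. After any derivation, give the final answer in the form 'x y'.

4999 350

d=204: √d = [14; 3,1,1,6,1,1,3,28] (ℓ=8, even), read p_7/q_7
a_0=14:  p_0=14·1+0=14,  q_0=14·0+1=1
…
a_3=1:  p_3=1·57+43=100,  q_3=1·4+3=7
…
a_6=1:  p_6=1·757+657=1414,  q_6=1·53+46=99
a_7=3:  p_7=3·1414+757=4999,  q_7=3·99+53=350
→ (4999, 350).  Check: 4999²=24990001, 204·350²=24990000, difference 1.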